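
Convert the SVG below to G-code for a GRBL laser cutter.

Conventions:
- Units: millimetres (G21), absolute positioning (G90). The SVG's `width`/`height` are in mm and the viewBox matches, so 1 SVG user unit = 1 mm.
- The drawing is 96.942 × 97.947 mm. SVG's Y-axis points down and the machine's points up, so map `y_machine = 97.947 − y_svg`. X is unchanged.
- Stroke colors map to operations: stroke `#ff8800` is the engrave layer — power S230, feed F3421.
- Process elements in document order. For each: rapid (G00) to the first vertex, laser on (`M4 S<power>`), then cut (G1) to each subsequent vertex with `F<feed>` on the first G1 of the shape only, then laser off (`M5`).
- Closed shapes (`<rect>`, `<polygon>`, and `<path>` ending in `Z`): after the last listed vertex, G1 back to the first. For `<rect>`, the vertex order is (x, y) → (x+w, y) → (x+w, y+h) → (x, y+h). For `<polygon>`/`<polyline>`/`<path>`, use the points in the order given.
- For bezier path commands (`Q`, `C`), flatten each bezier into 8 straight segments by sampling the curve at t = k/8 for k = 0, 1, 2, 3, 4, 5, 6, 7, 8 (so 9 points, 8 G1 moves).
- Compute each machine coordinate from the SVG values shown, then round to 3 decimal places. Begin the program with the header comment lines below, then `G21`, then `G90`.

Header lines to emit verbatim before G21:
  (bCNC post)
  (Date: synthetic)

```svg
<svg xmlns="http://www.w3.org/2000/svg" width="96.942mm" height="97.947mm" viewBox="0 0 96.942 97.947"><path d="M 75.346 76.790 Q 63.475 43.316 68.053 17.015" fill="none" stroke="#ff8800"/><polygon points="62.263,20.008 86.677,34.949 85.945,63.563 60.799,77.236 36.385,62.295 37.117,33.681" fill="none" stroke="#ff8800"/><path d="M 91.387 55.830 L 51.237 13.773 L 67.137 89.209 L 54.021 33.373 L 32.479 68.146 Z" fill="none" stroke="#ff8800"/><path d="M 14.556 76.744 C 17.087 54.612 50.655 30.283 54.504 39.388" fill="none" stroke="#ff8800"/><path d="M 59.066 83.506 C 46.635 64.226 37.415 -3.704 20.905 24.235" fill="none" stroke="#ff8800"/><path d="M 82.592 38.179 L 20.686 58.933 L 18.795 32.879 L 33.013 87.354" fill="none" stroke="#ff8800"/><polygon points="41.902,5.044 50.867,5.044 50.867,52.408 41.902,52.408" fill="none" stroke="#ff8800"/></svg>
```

viewBox `0 0 96.942 97.947` with mm width/height → 1 unit = 1 mm. Flip: y_m = 97.947 − y_svg.

**Shape 1** — `<path>` quadratic bezier, stroke `#ff8800` → engrave (S230, F3421). Control points (SVG): P0=(75.346,76.790), P1=(63.475,43.316), P2=(68.053,17.015); sampled at t=k/8. Machine vertices: (75.346,21.157) → (72.635,29.413) → (70.439,37.446) → (68.756,45.254) → (67.587,52.838) → (66.933,60.198) → (66.792,67.333) → (67.166,74.245) → (68.053,80.932). Open path.

**Shape 2** — `<polygon>` regular polygon, stroke `#ff8800` → engrave (S230, F3421). Machine vertices: (62.263,77.939) → (86.677,62.998) → (85.945,34.384) → (60.799,20.711) → (36.385,35.652) → (37.117,64.266) → (62.263,77.939). Closed: final G1 returns to the first vertex.

**Shape 3** — `<path>` closed polygon, stroke `#ff8800` → engrave (S230, F3421). Machine vertices: (91.387,42.117) → (51.237,84.174) → (67.137,8.738) → (54.021,64.574) → (32.479,29.801) → (91.387,42.117). Closed: final G1 returns to the first vertex.

**Shape 4** — `<path>` cubic bezier, stroke `#ff8800` → engrave (S230, F3421). Control points (SVG): P0=(14.556,76.744), P1=(17.087,54.612), P2=(50.655,30.283), P3=(54.504,39.388); sampled at t=k/8. Machine vertices: (14.556,21.203) → (16.841,29.536) → (21.324,37.657) → (27.293,45.149) → (34.036,51.595) → (40.840,56.576) → (46.994,59.676) → (51.786,60.476) → (54.504,58.559). Open path.

**Shape 5** — `<path>` cubic bezier, stroke `#ff8800` → engrave (S230, F3421). Control points (SVG): P0=(59.066,83.506), P1=(46.635,64.226), P2=(37.415,-3.704), P3=(20.905,24.235); sampled at t=k/8. Machine vertices: (59.066,14.441) → (54.534,23.669) → (50.181,35.765) → (45.882,49.034) → (41.515,61.784) → (36.957,72.320) → (32.085,78.949) → (26.775,79.978) → (20.905,73.712). Open path.

**Shape 6** — `<path>` open polyline, stroke `#ff8800` → engrave (S230, F3421). Machine vertices: (82.592,59.768) → (20.686,39.014) → (18.795,65.068) → (33.013,10.593). Open path.

**Shape 7** — `<polygon>` rectangle, stroke `#ff8800` → engrave (S230, F3421). Machine vertices: (41.902,92.903) → (50.867,92.903) → (50.867,45.539) → (41.902,45.539) → (41.902,92.903). Closed: final G1 returns to the first vertex.

(bCNC post)
(Date: synthetic)
G21
G90
G00 X75.346 Y21.157
M4 S230
G1 X72.635 Y29.413 F3421
G1 X70.439 Y37.446
G1 X68.756 Y45.254
G1 X67.587 Y52.838
G1 X66.933 Y60.198
G1 X66.792 Y67.333
G1 X67.166 Y74.245
G1 X68.053 Y80.932
M5
G00 X62.263 Y77.939
M4 S230
G1 X86.677 Y62.998 F3421
G1 X85.945 Y34.384
G1 X60.799 Y20.711
G1 X36.385 Y35.652
G1 X37.117 Y64.266
G1 X62.263 Y77.939
M5
G00 X91.387 Y42.117
M4 S230
G1 X51.237 Y84.174 F3421
G1 X67.137 Y8.738
G1 X54.021 Y64.574
G1 X32.479 Y29.801
G1 X91.387 Y42.117
M5
G00 X14.556 Y21.203
M4 S230
G1 X16.841 Y29.536 F3421
G1 X21.324 Y37.657
G1 X27.293 Y45.149
G1 X34.036 Y51.595
G1 X40.840 Y56.576
G1 X46.994 Y59.676
G1 X51.786 Y60.476
G1 X54.504 Y58.559
M5
G00 X59.066 Y14.441
M4 S230
G1 X54.534 Y23.669 F3421
G1 X50.181 Y35.765
G1 X45.882 Y49.034
G1 X41.515 Y61.784
G1 X36.957 Y72.320
G1 X32.085 Y78.949
G1 X26.775 Y79.978
G1 X20.905 Y73.712
M5
G00 X82.592 Y59.768
M4 S230
G1 X20.686 Y39.014 F3421
G1 X18.795 Y65.068
G1 X33.013 Y10.593
M5
G00 X41.902 Y92.903
M4 S230
G1 X50.867 Y92.903 F3421
G1 X50.867 Y45.539
G1 X41.902 Y45.539
G1 X41.902 Y92.903
M5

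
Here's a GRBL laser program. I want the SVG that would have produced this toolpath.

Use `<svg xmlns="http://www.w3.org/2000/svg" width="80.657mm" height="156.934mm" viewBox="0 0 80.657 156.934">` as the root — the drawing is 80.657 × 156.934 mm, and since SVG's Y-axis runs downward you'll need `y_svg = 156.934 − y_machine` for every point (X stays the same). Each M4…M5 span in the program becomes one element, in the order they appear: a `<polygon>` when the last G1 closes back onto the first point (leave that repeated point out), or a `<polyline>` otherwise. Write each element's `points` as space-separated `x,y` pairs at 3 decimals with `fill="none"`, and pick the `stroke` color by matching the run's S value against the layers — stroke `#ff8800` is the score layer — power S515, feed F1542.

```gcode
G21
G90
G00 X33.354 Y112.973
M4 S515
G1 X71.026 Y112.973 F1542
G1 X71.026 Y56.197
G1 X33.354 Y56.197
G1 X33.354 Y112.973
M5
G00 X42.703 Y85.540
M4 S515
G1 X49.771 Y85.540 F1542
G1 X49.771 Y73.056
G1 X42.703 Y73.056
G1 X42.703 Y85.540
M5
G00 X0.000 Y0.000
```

<svg xmlns="http://www.w3.org/2000/svg" width="80.657mm" height="156.934mm" viewBox="0 0 80.657 156.934">
  <polygon points="33.354,43.961 71.026,43.961 71.026,100.737 33.354,100.737" fill="none" stroke="#ff8800"/>
  <polygon points="42.703,71.394 49.771,71.394 49.771,83.878 42.703,83.878" fill="none" stroke="#ff8800"/>
</svg>

Each laser-on run becomes one SVG element. Flip Y back into SVG space with y_svg = 156.934 − y_machine. Every run uses S515, so all elements get stroke `#ff8800` (score).

Run 1: The run returns to its start, so emit a `<polygon>` with points (Y-flipped): 33.354,43.961 71.026,43.961 71.026,100.737 33.354,100.737.

Run 2: The run returns to its start, so emit a `<polygon>` with points (Y-flipped): 42.703,71.394 49.771,71.394 49.771,83.878 42.703,83.878.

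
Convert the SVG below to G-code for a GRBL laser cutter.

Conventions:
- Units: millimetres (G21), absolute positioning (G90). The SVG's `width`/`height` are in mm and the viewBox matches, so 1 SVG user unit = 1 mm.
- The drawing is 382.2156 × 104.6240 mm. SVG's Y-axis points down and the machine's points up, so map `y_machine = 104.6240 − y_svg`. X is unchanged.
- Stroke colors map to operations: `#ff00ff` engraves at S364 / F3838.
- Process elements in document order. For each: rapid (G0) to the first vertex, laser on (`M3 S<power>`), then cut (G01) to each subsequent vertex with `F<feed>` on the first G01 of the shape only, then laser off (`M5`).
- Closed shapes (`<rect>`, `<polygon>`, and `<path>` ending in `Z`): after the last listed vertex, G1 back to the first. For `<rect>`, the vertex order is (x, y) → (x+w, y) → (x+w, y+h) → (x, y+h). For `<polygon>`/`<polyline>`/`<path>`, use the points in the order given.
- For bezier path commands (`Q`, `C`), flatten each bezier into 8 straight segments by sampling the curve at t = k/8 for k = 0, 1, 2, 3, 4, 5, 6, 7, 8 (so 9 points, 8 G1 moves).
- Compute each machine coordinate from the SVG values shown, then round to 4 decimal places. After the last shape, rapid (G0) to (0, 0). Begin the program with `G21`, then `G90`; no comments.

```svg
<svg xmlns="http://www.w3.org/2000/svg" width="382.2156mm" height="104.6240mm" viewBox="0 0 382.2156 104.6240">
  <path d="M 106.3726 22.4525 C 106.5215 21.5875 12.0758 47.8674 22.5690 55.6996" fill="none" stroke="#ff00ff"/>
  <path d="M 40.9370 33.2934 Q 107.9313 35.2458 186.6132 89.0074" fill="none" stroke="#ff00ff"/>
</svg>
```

G21
G90
G0 X106.3726 Y82.1715
M3 S364
G01 X102.3840 Y81.3125 F3838
G01 X91.8655 Y78.4430
G01 X77.1553 Y74.0972
G01 X60.5917 Y68.8094
G01 X44.5130 Y63.1140
G01 X31.2574 Y57.5451
G01 X23.1633 Y52.6372
G01 X22.5690 Y48.9244
M5
G0 X40.9370 Y71.3306
M3 S364
G01 X57.8682 Y70.0330 F3838
G01 X75.1646 Y67.1163
G01 X92.8263 Y62.5806
G01 X110.8532 Y56.4259
G01 X129.2453 Y48.6521
G01 X148.0027 Y39.2593
G01 X167.1253 Y28.2475
G01 X186.6132 Y15.6166
M5
G0 X0.0000 Y0.0000

1 u = 1 mm; y_m = 104.6240 − y.

[1] `<path>` cubic bezier, #ff00ff→engrave S364 F3838: (106.3726,82.1715) → (102.3840,81.3125) → (91.8655,78.4430) → (77.1553,74.0972) → (60.5917,68.8094) → (44.5130,63.1140) → (31.2574,57.5451) → (23.1633,52.6372) → (22.5690,48.9244)

[2] `<path>` quadratic bezier, #ff00ff→engrave S364 F3838: (40.9370,71.3306) → (57.8682,70.0330) → (75.1646,67.1163) → (92.8263,62.5806) → (110.8532,56.4259) → (129.2453,48.6521) → (148.0027,39.2593) → (167.1253,28.2475) → (186.6132,15.6166)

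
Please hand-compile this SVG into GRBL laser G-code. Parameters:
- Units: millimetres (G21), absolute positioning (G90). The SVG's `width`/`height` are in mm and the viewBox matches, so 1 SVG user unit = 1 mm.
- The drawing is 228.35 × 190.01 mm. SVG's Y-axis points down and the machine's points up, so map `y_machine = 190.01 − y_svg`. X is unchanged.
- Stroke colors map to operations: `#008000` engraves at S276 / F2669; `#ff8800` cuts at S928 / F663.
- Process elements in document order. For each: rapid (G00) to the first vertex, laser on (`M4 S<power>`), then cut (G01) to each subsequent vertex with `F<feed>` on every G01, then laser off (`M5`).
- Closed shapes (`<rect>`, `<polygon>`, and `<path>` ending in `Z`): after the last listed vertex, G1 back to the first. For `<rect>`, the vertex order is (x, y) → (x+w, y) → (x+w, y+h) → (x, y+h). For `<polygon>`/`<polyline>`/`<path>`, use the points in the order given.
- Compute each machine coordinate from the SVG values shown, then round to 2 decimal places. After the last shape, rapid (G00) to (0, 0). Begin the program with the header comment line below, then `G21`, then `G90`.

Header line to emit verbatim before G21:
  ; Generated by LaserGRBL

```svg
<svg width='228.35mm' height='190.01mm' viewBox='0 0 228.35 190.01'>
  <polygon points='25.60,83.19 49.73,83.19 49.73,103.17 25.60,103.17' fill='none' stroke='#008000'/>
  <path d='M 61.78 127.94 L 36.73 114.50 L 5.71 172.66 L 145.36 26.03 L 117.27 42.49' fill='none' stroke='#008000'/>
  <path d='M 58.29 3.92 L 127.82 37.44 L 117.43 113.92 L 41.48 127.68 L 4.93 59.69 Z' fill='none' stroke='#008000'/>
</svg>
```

; Generated by LaserGRBL
G21
G90
G00 X25.60 Y106.82
M4 S276
G01 X49.73 Y106.82 F2669
G01 X49.73 Y86.84 F2669
G01 X25.60 Y86.84 F2669
G01 X25.60 Y106.82 F2669
M5
G00 X61.78 Y62.07
M4 S276
G01 X36.73 Y75.51 F2669
G01 X5.71 Y17.35 F2669
G01 X145.36 Y163.98 F2669
G01 X117.27 Y147.52 F2669
M5
G00 X58.29 Y186.09
M4 S276
G01 X127.82 Y152.57 F2669
G01 X117.43 Y76.09 F2669
G01 X41.48 Y62.33 F2669
G01 X4.93 Y130.32 F2669
G01 X58.29 Y186.09 F2669
M5
G00 X0.00 Y0.00

1 u = 1 mm; y_m = 190.01 − y.

[1] `<polygon>` rectangle, #008000→engrave S276 F2669: (25.60,106.82) → (49.73,106.82) → (49.73,86.84) → (25.60,86.84) → (25.60,106.82) (closed)

[2] `<path>` open polyline, #008000→engrave S276 F2669: (61.78,62.07) → (36.73,75.51) → (5.71,17.35) → (145.36,163.98) → (117.27,147.52)

[3] `<path>` regular polygon, #008000→engrave S276 F2669: (58.29,186.09) → (127.82,152.57) → (117.43,76.09) → (41.48,62.33) → (4.93,130.32) → (58.29,186.09) (closed)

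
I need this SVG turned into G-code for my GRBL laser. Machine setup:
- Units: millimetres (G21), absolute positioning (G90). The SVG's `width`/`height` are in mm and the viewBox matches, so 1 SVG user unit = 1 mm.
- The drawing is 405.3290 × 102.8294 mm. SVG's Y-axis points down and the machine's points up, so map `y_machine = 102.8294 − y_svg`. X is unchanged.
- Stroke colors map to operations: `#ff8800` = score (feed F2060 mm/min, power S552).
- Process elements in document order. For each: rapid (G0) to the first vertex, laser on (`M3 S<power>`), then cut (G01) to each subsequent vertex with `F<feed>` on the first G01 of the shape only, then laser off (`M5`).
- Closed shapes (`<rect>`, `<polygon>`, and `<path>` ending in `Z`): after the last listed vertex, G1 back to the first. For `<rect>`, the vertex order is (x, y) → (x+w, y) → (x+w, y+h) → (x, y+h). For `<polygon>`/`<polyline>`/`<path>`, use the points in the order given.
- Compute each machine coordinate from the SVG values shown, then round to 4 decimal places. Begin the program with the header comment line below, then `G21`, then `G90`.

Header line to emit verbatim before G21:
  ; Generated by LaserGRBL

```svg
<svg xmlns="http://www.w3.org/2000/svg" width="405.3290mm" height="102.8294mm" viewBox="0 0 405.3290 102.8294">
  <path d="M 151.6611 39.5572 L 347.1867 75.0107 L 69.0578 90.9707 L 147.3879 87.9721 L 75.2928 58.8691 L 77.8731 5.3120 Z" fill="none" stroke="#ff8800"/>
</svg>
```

Since the viewBox matches the mm dimensions, user units are millimetres directly. The only transform is the Y-flip y_m = 102.8294 − y_svg.

Shape 1 is a closed polygon drawn with `<path>`. Its stroke #ff8800 means score at S552, F2060. After flipping Y the toolpath is (151.6611,63.2722) → (347.1867,27.8187) → (69.0578,11.8587) → (147.3879,14.8573) → (75.2928,43.9603) → (77.8731,97.5174) → (151.6611,63.2722), returning to the start.

; Generated by LaserGRBL
G21
G90
G0 X151.6611 Y63.2722
M3 S552
G01 X347.1867 Y27.8187 F2060
G01 X69.0578 Y11.8587
G01 X147.3879 Y14.8573
G01 X75.2928 Y43.9603
G01 X77.8731 Y97.5174
G01 X151.6611 Y63.2722
M5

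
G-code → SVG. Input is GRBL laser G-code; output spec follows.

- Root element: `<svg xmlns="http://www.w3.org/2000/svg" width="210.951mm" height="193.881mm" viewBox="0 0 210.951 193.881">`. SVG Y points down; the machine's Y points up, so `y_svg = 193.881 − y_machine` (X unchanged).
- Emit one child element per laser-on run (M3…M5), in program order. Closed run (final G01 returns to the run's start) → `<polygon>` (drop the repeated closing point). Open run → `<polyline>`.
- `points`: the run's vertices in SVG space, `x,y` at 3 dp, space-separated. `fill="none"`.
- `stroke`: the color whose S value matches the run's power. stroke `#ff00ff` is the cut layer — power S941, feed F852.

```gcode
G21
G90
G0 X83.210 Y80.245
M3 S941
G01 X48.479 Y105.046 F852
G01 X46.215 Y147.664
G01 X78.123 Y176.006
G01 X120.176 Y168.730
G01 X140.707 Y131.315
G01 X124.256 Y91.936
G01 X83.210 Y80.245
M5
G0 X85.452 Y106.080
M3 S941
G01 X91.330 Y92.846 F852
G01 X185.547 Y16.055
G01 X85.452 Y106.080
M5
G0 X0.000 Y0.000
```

<svg xmlns="http://www.w3.org/2000/svg" width="210.951mm" height="193.881mm" viewBox="0 0 210.951 193.881">
  <polygon points="83.210,113.636 48.479,88.835 46.215,46.217 78.123,17.875 120.176,25.151 140.707,62.566 124.256,101.945" fill="none" stroke="#ff00ff"/>
  <polygon points="85.452,87.801 91.330,101.035 185.547,177.826" fill="none" stroke="#ff00ff"/>
</svg>

Machine Y-up, SVG Y-down with viewBox height 193.881, so y_svg = 193.881 − y_machine; X carries over. Every run uses S941, so all elements get stroke `#ff00ff` (cut).

Run 1: The run returns to its start, so emit a `<polygon>` with points (Y-flipped): 83.210,113.636 48.479,88.835 46.215,46.217 78.123,17.875 120.176,25.151 140.707,62.566 124.256,101.945.

Run 2: The run returns to its start, so emit a `<polygon>` with points (Y-flipped): 85.452,87.801 91.330,101.035 185.547,177.826.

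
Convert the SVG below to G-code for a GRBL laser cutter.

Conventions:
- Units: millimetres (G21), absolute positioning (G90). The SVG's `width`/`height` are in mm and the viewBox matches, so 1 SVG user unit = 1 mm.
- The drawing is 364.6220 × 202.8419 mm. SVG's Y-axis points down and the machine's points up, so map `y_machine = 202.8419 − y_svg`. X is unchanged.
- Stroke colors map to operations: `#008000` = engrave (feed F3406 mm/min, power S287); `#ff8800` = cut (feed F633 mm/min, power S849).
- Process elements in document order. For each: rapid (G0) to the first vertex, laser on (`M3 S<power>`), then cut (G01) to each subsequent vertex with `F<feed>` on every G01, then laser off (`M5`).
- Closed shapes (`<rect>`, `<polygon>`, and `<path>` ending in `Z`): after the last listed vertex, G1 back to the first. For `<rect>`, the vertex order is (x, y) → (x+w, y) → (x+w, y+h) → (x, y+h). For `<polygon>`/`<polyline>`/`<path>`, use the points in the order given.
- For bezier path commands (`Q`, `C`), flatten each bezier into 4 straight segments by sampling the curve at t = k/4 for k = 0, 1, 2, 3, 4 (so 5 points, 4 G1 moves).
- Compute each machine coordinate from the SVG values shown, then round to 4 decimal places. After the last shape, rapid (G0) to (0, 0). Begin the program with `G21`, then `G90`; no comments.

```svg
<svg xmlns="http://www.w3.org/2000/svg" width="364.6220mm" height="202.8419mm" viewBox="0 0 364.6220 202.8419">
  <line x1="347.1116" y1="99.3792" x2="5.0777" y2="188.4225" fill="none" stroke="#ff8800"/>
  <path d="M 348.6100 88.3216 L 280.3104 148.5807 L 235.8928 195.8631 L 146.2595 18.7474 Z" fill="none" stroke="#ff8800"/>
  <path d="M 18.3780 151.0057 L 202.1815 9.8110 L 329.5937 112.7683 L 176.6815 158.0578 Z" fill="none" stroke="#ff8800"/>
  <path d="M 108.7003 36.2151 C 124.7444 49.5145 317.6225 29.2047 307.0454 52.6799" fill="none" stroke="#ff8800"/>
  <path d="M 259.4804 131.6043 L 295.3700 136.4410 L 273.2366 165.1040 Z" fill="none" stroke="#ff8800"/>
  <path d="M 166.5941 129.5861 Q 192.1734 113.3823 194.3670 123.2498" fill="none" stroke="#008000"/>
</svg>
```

1 u = 1 mm; y_m = 202.8419 − y.

[1] `<line>` line segment, #ff8800→cut S849 F633: (347.1116,103.4627) → (5.0777,14.4194)

[2] `<path>` closed polygon, #ff8800→cut S849 F633: (348.6100,114.5203) → (280.3104,54.2612) → (235.8928,6.9788) → (146.2595,184.0945) → (348.6100,114.5203) (closed)

[3] `<path>` closed polygon, #ff8800→cut S849 F633: (18.3780,51.8362) → (202.1815,193.0309) → (329.5937,90.0736) → (176.6815,44.7841) → (18.3780,51.8362) (closed)

[4] `<path>` cubic bezier, #ff8800→cut S849 F633: (108.7003,166.6268) → (147.9477,161.7447) → (217.8558,162.2103) → (282.7724,160.7680) → (307.0454,150.1620)

[5] `<path>` regular polygon, #ff8800→cut S849 F633: (259.4804,71.2376) → (295.3700,66.4009) → (273.2366,37.7379) → (259.4804,71.2376) (closed)

[6] `<path>` quadratic bezier, #008000→engrave S287 F3406: (166.5941,73.2558) → (177.9221,79.7282) → (186.3270,82.9418) → (191.8086,82.8964) → (194.3670,79.5921)

G21
G90
G0 X347.1116 Y103.4627
M3 S849
G01 X5.0777 Y14.4194 F633
M5
G0 X348.6100 Y114.5203
M3 S849
G01 X280.3104 Y54.2612 F633
G01 X235.8928 Y6.9788 F633
G01 X146.2595 Y184.0945 F633
G01 X348.6100 Y114.5203 F633
M5
G0 X18.3780 Y51.8362
M3 S849
G01 X202.1815 Y193.0309 F633
G01 X329.5937 Y90.0736 F633
G01 X176.6815 Y44.7841 F633
G01 X18.3780 Y51.8362 F633
M5
G0 X108.7003 Y166.6268
M3 S849
G01 X147.9477 Y161.7447 F633
G01 X217.8558 Y162.2103 F633
G01 X282.7724 Y160.7680 F633
G01 X307.0454 Y150.1620 F633
M5
G0 X259.4804 Y71.2376
M3 S849
G01 X295.3700 Y66.4009 F633
G01 X273.2366 Y37.7379 F633
G01 X259.4804 Y71.2376 F633
M5
G0 X166.5941 Y73.2558
M3 S287
G01 X177.9221 Y79.7282 F3406
G01 X186.3270 Y82.9418 F3406
G01 X191.8086 Y82.8964 F3406
G01 X194.3670 Y79.5921 F3406
M5
G0 X0.0000 Y0.0000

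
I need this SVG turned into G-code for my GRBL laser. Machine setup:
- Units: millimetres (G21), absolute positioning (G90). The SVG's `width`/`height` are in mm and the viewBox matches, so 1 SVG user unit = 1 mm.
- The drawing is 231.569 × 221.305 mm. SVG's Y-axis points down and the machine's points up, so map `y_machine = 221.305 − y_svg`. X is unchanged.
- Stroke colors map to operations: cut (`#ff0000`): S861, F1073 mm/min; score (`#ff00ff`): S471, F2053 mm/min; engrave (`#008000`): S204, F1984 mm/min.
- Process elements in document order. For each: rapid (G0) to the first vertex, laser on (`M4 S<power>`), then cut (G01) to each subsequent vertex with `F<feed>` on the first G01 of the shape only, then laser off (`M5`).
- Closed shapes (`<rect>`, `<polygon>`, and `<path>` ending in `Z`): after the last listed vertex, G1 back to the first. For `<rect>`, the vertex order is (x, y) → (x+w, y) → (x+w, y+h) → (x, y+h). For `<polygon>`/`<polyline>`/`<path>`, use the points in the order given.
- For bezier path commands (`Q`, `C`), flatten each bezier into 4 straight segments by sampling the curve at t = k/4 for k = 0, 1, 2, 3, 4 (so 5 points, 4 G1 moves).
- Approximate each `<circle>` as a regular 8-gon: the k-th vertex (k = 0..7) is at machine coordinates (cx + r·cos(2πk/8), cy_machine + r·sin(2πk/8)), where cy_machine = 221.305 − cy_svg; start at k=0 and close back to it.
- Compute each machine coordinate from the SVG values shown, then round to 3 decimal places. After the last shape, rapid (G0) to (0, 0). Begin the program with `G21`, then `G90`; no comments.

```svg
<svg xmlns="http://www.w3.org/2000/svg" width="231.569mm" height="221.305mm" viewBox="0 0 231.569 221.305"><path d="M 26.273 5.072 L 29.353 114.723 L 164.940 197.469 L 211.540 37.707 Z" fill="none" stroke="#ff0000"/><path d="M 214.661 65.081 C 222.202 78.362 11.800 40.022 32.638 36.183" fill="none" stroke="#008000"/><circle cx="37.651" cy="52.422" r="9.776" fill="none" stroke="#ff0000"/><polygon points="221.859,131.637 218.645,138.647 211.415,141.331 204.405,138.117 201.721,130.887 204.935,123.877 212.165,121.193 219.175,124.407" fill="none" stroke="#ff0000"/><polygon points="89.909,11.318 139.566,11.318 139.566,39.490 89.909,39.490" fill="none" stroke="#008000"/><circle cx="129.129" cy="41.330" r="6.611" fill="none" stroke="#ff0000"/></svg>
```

G21
G90
G0 X26.273 Y216.233
M4 S861
G01 X29.353 Y106.582 F1073
G01 X164.940 Y23.836
G01 X211.540 Y183.598
G01 X26.273 Y216.233
M5
G0 X214.661 Y156.224
M4 S204
G01 X186.471 Y154.597 F1984
G01 X118.663 Y164.253
G01 X53.349 Y177.119
G01 X32.638 Y185.122
M5
G0 X47.427 Y168.883
M4 S861
G01 X44.564 Y175.796 F1073
G01 X37.651 Y178.659
G01 X30.738 Y175.796
G01 X27.875 Y168.883
G01 X30.738 Y161.970
G01 X37.651 Y159.107
G01 X44.564 Y161.970
G01 X47.427 Y168.883
M5
G0 X221.859 Y89.668
M4 S861
G01 X218.645 Y82.658 F1073
G01 X211.415 Y79.974
G01 X204.405 Y83.188
G01 X201.721 Y90.418
G01 X204.935 Y97.428
G01 X212.165 Y100.112
G01 X219.175 Y96.898
G01 X221.859 Y89.668
M5
G0 X89.909 Y209.987
M4 S204
G01 X139.566 Y209.987 F1984
G01 X139.566 Y181.815
G01 X89.909 Y181.815
G01 X89.909 Y209.987
M5
G0 X135.740 Y179.975
M4 S861
G01 X133.804 Y184.650 F1073
G01 X129.129 Y186.586
G01 X124.454 Y184.650
G01 X122.518 Y179.975
G01 X124.454 Y175.300
G01 X129.129 Y173.364
G01 X133.804 Y175.300
G01 X135.740 Y179.975
M5
G0 X0.000 Y0.000

viewBox `0 0 231.569 221.305` with mm width/height → 1 unit = 1 mm. Flip: y_m = 221.305 − y_svg.

**Shape 1** — `<path>` closed polygon, stroke `#ff0000` → cut (S861, F1073). Machine vertices: (26.273,216.233) → (29.353,106.582) → (164.940,23.836) → (211.540,183.598) → (26.273,216.233). Closed: final G1 returns to the first vertex.

**Shape 2** — `<path>` cubic bezier, stroke `#008000` → engrave (S204, F1984). Control points (SVG): P0=(214.661,65.081), P1=(222.202,78.362), P2=(11.800,40.022), P3=(32.638,36.183); sampled at t=k/4. Machine vertices: (214.661,156.224) → (186.471,154.597) → (118.663,164.253) → (53.349,177.119) → (32.638,185.122). Open path.

**Shape 3** — `<circle>` circle, stroke `#ff0000` → cut (S861, F1073). Machine vertices: (47.427,168.883) → (44.564,175.796) → (37.651,178.659) → (30.738,175.796) → (27.875,168.883) → (30.738,161.970) → (37.651,159.107) → (44.564,161.970) → (47.427,168.883). Closed: final G1 returns to the first vertex.

**Shape 4** — `<polygon>` regular polygon, stroke `#ff0000` → cut (S861, F1073). Machine vertices: (221.859,89.668) → (218.645,82.658) → (211.415,79.974) → (204.405,83.188) → (201.721,90.418) → (204.935,97.428) → (212.165,100.112) → (219.175,96.898) → (221.859,89.668). Closed: final G1 returns to the first vertex.

**Shape 5** — `<polygon>` rectangle, stroke `#008000` → engrave (S204, F1984). Machine vertices: (89.909,209.987) → (139.566,209.987) → (139.566,181.815) → (89.909,181.815) → (89.909,209.987). Closed: final G1 returns to the first vertex.

**Shape 6** — `<circle>` circle, stroke `#ff0000` → cut (S861, F1073). Machine vertices: (135.740,179.975) → (133.804,184.650) → (129.129,186.586) → (124.454,184.650) → (122.518,179.975) → (124.454,175.300) → (129.129,173.364) → (133.804,175.300) → (135.740,179.975). Closed: final G1 returns to the first vertex.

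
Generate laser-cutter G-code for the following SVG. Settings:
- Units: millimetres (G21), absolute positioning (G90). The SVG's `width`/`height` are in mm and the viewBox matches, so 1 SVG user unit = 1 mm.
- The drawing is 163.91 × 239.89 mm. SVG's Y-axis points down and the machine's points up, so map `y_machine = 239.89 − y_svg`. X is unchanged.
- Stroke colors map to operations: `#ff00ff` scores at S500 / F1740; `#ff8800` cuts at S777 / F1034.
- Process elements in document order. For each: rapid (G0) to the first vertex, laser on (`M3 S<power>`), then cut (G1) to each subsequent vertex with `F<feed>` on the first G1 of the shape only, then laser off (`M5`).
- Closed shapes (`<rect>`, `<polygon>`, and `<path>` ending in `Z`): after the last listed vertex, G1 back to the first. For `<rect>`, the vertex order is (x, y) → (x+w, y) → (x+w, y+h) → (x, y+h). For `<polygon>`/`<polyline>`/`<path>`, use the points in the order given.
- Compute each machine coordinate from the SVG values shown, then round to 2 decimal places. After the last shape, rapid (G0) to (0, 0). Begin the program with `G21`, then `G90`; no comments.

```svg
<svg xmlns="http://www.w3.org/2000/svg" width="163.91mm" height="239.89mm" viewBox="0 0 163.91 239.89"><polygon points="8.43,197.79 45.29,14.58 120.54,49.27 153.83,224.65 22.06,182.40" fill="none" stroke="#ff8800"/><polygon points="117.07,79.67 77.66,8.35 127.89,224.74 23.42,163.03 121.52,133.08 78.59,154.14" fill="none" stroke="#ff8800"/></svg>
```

1 u = 1 mm; y_m = 239.89 − y.

[1] `<polygon>` closed polygon, #ff8800→cut S777 F1034: (8.43,42.10) → (45.29,225.31) → (120.54,190.62) → (153.83,15.24) → (22.06,57.49) → (8.43,42.10) (closed)

[2] `<polygon>` closed polygon, #ff8800→cut S777 F1034: (117.07,160.22) → (77.66,231.54) → (127.89,15.15) → (23.42,76.86) → (121.52,106.81) → (78.59,85.75) → (117.07,160.22) (closed)

G21
G90
G0 X8.43 Y42.10
M3 S777
G1 X45.29 Y225.31 F1034
G1 X120.54 Y190.62
G1 X153.83 Y15.24
G1 X22.06 Y57.49
G1 X8.43 Y42.10
M5
G0 X117.07 Y160.22
M3 S777
G1 X77.66 Y231.54 F1034
G1 X127.89 Y15.15
G1 X23.42 Y76.86
G1 X121.52 Y106.81
G1 X78.59 Y85.75
G1 X117.07 Y160.22
M5
G0 X0.00 Y0.00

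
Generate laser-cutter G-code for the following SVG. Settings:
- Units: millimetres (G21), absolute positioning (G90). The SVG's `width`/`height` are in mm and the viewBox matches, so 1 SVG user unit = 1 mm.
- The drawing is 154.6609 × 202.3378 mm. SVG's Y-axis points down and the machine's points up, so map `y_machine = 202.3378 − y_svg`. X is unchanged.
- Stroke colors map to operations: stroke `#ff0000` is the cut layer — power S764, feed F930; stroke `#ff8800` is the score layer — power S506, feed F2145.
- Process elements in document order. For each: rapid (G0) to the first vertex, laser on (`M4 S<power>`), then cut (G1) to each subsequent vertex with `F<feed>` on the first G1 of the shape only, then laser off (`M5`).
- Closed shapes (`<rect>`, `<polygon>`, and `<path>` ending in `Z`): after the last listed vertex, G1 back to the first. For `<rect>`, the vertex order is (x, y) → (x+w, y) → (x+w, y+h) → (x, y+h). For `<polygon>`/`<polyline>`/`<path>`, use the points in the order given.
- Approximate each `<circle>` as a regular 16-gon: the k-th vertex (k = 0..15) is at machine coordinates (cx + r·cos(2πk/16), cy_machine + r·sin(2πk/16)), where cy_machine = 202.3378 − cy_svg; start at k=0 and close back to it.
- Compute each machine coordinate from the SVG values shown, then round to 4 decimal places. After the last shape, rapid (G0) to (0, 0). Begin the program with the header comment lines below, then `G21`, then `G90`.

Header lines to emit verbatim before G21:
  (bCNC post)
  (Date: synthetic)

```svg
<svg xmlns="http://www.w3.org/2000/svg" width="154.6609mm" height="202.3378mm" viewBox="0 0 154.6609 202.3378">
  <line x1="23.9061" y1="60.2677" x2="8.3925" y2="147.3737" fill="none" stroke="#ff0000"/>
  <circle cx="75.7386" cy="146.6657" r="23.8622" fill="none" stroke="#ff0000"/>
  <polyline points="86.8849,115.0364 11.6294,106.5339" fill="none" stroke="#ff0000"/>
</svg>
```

(bCNC post)
(Date: synthetic)
G21
G90
G0 X23.9061 Y142.0701
M4 S764
G1 X8.3925 Y54.9641 F930
M5
G0 X99.6008 Y55.6721
M4 S764
G1 X97.7844 Y64.8038 F930
G1 X92.6117 Y72.5452
G1 X84.8703 Y77.7179
G1 X75.7386 Y79.5343
G1 X66.6069 Y77.7179
G1 X58.8655 Y72.5452
G1 X53.6928 Y64.8038
G1 X51.8764 Y55.6721
G1 X53.6928 Y46.5404
G1 X58.8655 Y38.7990
G1 X66.6069 Y33.6263
G1 X75.7386 Y31.8099
G1 X84.8703 Y33.6263
G1 X92.6117 Y38.7990
G1 X97.7844 Y46.5404
G1 X99.6008 Y55.6721
M5
G0 X86.8849 Y87.3014
M4 S764
G1 X11.6294 Y95.8039 F930
M5
G0 X0.0000 Y0.0000

viewBox `0 0 154.6609 202.3378` with mm width/height → 1 unit = 1 mm. Flip: y_m = 202.3378 − y_svg.

**Shape 1** — `<line>` line segment, stroke `#ff0000` → cut (S764, F930). Machine vertices: (23.9061,142.0701) → (8.3925,54.9641). Open path.

**Shape 2** — `<circle>` circle, stroke `#ff0000` → cut (S764, F930). Machine vertices: (99.6008,55.6721) → (97.7844,64.8038) → (92.6117,72.5452) → (84.8703,77.7179) → (75.7386,79.5343) → (66.6069,77.7179) → (58.8655,72.5452) → (53.6928,64.8038) → (51.8764,55.6721) → (53.6928,46.5404) → (58.8655,38.7990) → (66.6069,33.6263) → (75.7386,31.8099) → (84.8703,33.6263) → (92.6117,38.7990) → (97.7844,46.5404) → (99.6008,55.6721). Closed: final G1 returns to the first vertex.

**Shape 3** — `<polyline>` line segment, stroke `#ff0000` → cut (S764, F930). Machine vertices: (86.8849,87.3014) → (11.6294,95.8039). Open path.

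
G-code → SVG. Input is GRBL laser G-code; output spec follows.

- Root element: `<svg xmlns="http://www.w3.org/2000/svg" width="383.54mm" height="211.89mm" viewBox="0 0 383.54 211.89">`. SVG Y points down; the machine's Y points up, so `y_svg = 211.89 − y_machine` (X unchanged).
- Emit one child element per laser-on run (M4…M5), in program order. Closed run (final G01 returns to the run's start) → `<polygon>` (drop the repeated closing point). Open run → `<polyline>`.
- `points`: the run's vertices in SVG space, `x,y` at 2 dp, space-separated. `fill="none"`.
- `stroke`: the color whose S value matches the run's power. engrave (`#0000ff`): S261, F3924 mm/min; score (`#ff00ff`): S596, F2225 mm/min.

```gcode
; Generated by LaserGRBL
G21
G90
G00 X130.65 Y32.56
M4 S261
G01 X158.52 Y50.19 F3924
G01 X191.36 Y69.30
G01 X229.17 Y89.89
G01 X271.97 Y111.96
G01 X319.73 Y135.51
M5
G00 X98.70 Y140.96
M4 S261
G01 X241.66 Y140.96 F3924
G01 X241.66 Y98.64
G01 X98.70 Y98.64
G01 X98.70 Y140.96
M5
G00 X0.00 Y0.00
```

<svg xmlns="http://www.w3.org/2000/svg" width="383.54mm" height="211.89mm" viewBox="0 0 383.54 211.89">
  <polyline points="130.65,179.33 158.52,161.70 191.36,142.59 229.17,122.00 271.97,99.93 319.73,76.38" fill="none" stroke="#0000ff"/>
  <polygon points="98.70,70.93 241.66,70.93 241.66,113.25 98.70,113.25" fill="none" stroke="#0000ff"/>
</svg>

y_svg = 211.89 − y_m. Every run uses S261, so all elements get stroke `#0000ff` (engrave).

[1] open run; points: 130.65,179.33 158.52,161.70 191.36,142.59 229.17,122.00 271.97,99.93 319.73,76.38

[2] closed run; points: 98.70,70.93 241.66,70.93 241.66,113.25 98.70,113.25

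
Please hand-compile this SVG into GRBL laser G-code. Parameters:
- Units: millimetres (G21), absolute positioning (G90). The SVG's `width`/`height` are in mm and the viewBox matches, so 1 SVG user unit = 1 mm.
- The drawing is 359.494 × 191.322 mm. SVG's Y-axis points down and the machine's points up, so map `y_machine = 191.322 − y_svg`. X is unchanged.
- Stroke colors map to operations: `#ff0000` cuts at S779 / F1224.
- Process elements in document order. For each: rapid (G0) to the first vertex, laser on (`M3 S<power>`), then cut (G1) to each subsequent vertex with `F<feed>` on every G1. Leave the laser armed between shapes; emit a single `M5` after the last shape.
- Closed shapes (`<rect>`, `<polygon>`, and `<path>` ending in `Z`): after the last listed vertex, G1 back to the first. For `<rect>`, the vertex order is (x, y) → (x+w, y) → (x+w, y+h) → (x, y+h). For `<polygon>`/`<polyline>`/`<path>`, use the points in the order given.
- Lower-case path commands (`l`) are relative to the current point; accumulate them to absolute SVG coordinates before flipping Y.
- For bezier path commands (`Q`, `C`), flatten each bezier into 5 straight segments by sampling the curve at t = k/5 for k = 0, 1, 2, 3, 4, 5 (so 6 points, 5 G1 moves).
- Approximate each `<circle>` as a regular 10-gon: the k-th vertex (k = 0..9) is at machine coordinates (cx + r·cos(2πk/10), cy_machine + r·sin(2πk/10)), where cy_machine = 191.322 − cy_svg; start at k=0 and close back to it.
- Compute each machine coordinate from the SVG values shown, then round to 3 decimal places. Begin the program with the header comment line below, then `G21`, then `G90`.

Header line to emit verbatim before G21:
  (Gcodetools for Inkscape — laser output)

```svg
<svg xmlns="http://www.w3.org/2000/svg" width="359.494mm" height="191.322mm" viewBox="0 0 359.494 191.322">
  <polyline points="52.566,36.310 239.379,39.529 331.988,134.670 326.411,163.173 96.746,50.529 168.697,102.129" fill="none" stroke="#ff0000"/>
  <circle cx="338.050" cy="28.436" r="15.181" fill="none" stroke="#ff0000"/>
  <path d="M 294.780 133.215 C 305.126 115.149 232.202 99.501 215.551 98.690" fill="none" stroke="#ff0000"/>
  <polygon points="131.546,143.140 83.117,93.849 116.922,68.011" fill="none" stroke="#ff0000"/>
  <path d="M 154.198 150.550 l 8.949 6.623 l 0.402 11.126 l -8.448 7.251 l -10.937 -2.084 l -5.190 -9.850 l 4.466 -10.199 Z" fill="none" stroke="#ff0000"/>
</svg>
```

1 u = 1 mm; y_m = 191.322 − y.

[1] `<polyline>` open polyline, #ff0000→cut S779 F1224: (52.566,155.012) → (239.379,151.793) → (331.988,56.652) → (326.411,28.149) → (96.746,140.793) → (168.697,89.193)

[2] `<circle>` circle, #ff0000→cut S779 F1224: (353.231,162.886) → (350.332,171.809) → (342.741,177.324) → (333.359,177.324) → (325.768,171.809) → (322.869,162.886) → (325.768,153.963) → (333.359,148.448) → (342.741,148.448) → (350.332,153.963) → (353.231,162.886) (closed)

[3] `<path>` cubic bezier, #ff0000→cut S779 F1224: (294.780,58.107) → (292.112,68.557) → (276.156,77.831) → (253.612,85.332) → (231.178,90.464) → (215.551,92.632)

[4] `<polygon>` closed polygon, #ff0000→cut S779 F1224: (131.546,48.182) → (83.117,97.473) → (116.922,123.311) → (131.546,48.182) (closed)

[5] `<path>` regular polygon, #ff0000→cut S779 F1224: (154.198,40.772) → (163.147,34.149) → (163.549,23.023) → (155.101,15.772) → (144.164,17.856) → (138.974,27.706) → (143.440,37.905) → (154.198,40.772) (closed)

(Gcodetools for Inkscape — laser output)
G21
G90
G0 X52.566 Y155.012
M3 S779
G1 X239.379 Y151.793 F1224
G1 X331.988 Y56.652 F1224
G1 X326.411 Y28.149 F1224
G1 X96.746 Y140.793 F1224
G1 X168.697 Y89.193 F1224
G0 X353.231 Y162.886
M3 S779
G1 X350.332 Y171.809 F1224
G1 X342.741 Y177.324 F1224
G1 X333.359 Y177.324 F1224
G1 X325.768 Y171.809 F1224
G1 X322.869 Y162.886 F1224
G1 X325.768 Y153.963 F1224
G1 X333.359 Y148.448 F1224
G1 X342.741 Y148.448 F1224
G1 X350.332 Y153.963 F1224
G1 X353.231 Y162.886 F1224
G0 X294.780 Y58.107
M3 S779
G1 X292.112 Y68.557 F1224
G1 X276.156 Y77.831 F1224
G1 X253.612 Y85.332 F1224
G1 X231.178 Y90.464 F1224
G1 X215.551 Y92.632 F1224
G0 X131.546 Y48.182
M3 S779
G1 X83.117 Y97.473 F1224
G1 X116.922 Y123.311 F1224
G1 X131.546 Y48.182 F1224
G0 X154.198 Y40.772
M3 S779
G1 X163.147 Y34.149 F1224
G1 X163.549 Y23.023 F1224
G1 X155.101 Y15.772 F1224
G1 X144.164 Y17.856 F1224
G1 X138.974 Y27.706 F1224
G1 X143.440 Y37.905 F1224
G1 X154.198 Y40.772 F1224
M5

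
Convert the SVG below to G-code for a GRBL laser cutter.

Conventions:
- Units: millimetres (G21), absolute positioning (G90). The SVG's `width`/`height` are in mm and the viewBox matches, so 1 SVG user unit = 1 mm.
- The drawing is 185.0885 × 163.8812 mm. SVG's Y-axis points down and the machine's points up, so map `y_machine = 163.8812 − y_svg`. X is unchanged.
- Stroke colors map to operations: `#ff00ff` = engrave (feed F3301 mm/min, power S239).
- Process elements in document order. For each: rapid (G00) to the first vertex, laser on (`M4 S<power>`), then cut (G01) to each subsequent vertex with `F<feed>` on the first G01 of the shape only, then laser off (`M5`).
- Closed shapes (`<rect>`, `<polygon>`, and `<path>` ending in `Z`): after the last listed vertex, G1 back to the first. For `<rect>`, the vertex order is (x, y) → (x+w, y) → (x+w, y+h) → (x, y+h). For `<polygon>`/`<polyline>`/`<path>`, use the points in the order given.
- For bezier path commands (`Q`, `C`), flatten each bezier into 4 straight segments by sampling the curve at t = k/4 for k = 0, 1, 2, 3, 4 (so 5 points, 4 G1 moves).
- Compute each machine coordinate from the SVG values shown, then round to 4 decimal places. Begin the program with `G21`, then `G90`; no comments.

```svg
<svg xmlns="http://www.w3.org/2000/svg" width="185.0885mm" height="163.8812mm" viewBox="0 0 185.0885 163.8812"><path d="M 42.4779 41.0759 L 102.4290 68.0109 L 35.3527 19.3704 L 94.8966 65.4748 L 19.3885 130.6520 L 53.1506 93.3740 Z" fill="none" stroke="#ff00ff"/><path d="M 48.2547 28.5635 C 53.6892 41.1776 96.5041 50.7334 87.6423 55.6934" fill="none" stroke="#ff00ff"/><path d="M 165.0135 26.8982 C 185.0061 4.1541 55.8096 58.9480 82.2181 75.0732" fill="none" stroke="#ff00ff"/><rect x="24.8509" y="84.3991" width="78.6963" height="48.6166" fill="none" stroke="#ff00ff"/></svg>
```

viewBox `0 0 185.0885 163.8812` with mm width/height → 1 unit = 1 mm. Flip: y_m = 163.8812 − y_svg.

**Shape 1** — `<path>` closed polygon, stroke `#ff00ff` → engrave (S239, F3301). Machine vertices: (42.4779,122.8053) → (102.4290,95.8703) → (35.3527,144.5108) → (94.8966,98.4064) → (19.3885,33.2292) → (53.1506,70.5072) → (42.4779,122.8053). Closed: final G1 returns to the first vertex.

**Shape 2** — `<path>` cubic bezier, stroke `#ff00ff` → engrave (S239, F3301). Control points (SVG): P0=(48.2547,28.5635), P1=(53.6892,41.1776), P2=(96.5041,50.7334), P3=(87.6423,55.6934); sampled at t=k/4. Machine vertices: (48.2547,135.3177) → (57.9479,126.4546) → (73.3096,118.8825) → (85.9908,112.7455) → (87.6423,108.1878). Open path.

**Shape 3** — `<path>` cubic bezier, stroke `#ff00ff` → engrave (S239, F3301). Control points (SVG): P0=(165.0135,26.8982), P1=(185.0061,4.1541), P2=(55.8096,58.9480), P3=(82.2181,75.0732); sampled at t=k/4. Machine vertices: (165.0135,136.9830) → (156.7974,141.3184) → (121.2098,127.4715) → (86.8253,106.3366) → (82.2181,88.8080). Open path.

**Shape 4** — `<rect>` rectangle, stroke `#ff00ff` → engrave (S239, F3301). Machine vertices: (24.8509,79.4821) → (103.5472,79.4821) → (103.5472,30.8655) → (24.8509,30.8655) → (24.8509,79.4821). Closed: final G1 returns to the first vertex.

G21
G90
G00 X42.4779 Y122.8053
M4 S239
G01 X102.4290 Y95.8703 F3301
G01 X35.3527 Y144.5108
G01 X94.8966 Y98.4064
G01 X19.3885 Y33.2292
G01 X53.1506 Y70.5072
G01 X42.4779 Y122.8053
M5
G00 X48.2547 Y135.3177
M4 S239
G01 X57.9479 Y126.4546 F3301
G01 X73.3096 Y118.8825
G01 X85.9908 Y112.7455
G01 X87.6423 Y108.1878
M5
G00 X165.0135 Y136.9830
M4 S239
G01 X156.7974 Y141.3184 F3301
G01 X121.2098 Y127.4715
G01 X86.8253 Y106.3366
G01 X82.2181 Y88.8080
M5
G00 X24.8509 Y79.4821
M4 S239
G01 X103.5472 Y79.4821 F3301
G01 X103.5472 Y30.8655
G01 X24.8509 Y30.8655
G01 X24.8509 Y79.4821
M5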